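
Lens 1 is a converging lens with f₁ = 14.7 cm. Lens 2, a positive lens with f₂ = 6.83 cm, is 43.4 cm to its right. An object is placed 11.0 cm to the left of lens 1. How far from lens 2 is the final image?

7.41 cm

Lens 1: 1/d_i1 = 1/f₁ − 1/d_o1 = 1/(14.7) − 1/(11.0) = -0.02288, so d_i1 = -43.70 cm.
The intermediate image is 43.70 cm to the left of lens 1 (virtual), which is 43.4 − (-43.70) = 87.10 cm to the left of lens 2, so d_o2 = +87.10 cm.
Lens 2: 1/d_i2 = 1/f₂ − 1/d_o2 = 1/(6.83) − 1/(87.10) = 0.1349, so d_i2 = 7.41 cm.
The final image is real, 7.41 cm to the right of lens 2 (overall magnification ≈ -0.34).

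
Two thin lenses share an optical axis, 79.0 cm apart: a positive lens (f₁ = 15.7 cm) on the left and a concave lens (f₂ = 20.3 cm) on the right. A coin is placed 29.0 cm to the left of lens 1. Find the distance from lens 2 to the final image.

Lens 1: 1/d_i1 = 1/f₁ − 1/d_o1 = 1/(15.7) − 1/(29.0) = 0.02921, so d_i1 = 34.23 cm.
The intermediate image is 34.23 cm to the right of lens 1, which is 79.0 − (34.23) = 44.77 cm to the left of lens 2, so d_o2 = +44.77 cm.
Lens 2 is diverging, so f₂ = −20.3 cm.
Lens 2: 1/d_i2 = 1/f₂ − 1/d_o2 = 1/(-20.3) − 1/(44.77) = -0.07160, so d_i2 = -14.0 cm.
The final image is virtual, 14.0 cm to the left of lens 2 (overall magnification ≈ -0.37).

14.0 cm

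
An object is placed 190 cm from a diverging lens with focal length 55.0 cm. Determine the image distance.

For a diverging lens, f = -55.0 cm.
Lens equation: 1/s_i = 1/f − 1/s_o = 1/(-55.00) − 1/(190) = -0.01818 − 0.005263 = -0.02344, so s_i = -42.7 cm.
The image is virtual, upright and reduced, on the same side as the object.

42.7 cm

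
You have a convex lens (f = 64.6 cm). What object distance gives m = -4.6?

m = −d_i/d_o ⇒ d_i = −m·d_o.
1/f = 1/d_o + 1/d_i = 1/d_o − 1/(m·d_o) = (1 − 1/m)/d_o, so d_o = f(1 − 1/m) = (64.60)(1 − 1/(-4.6)) = 78.6 cm.

78.6 cm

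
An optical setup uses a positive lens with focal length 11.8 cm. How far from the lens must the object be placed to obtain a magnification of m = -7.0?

13.5 cm

m = −d_i/d_o ⇒ d_i = −m·d_o.
1/f = 1/d_o + 1/d_i = 1/d_o − 1/(m·d_o) = (1 − 1/m)/d_o, so d_o = f(1 − 1/m) = (11.80)(1 − 1/(-7.0)) = 13.5 cm.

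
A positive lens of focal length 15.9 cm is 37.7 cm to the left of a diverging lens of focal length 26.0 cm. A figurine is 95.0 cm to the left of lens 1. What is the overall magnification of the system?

m = -0.117

Lens 1: 1/d_i1 = 1/(15.9) − 1/(95.0) = 0.05237, so d_i1 = 19.10 cm; m₁ = −d_i1/d_o1 = -0.2011.
d_o2 = 37.7 − (19.10) = 18.60 cm.
f₂ = −26.0 cm (diverging).
Lens 2: 1/d_i2 = 1/(-26.0) − 1/(18.60) = -0.09222, so d_i2 = -10.84 cm; m₂ = −d_i2/d_o2 = +0.5830.
m = m₁·m₂ = (-0.2011)(+0.5830) = -0.117.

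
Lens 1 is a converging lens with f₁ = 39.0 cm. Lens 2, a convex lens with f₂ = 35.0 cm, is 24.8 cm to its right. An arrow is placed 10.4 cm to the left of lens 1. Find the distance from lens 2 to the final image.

343 cm

Lens 1: 1/d_i1 = 1/f₁ − 1/d_o1 = 1/(39.0) − 1/(10.4) = -0.07051, so d_i1 = -14.18 cm.
The intermediate image is 14.18 cm to the left of lens 1 (virtual), which is 24.8 − (-14.18) = 38.98 cm to the left of lens 2, so d_o2 = +38.98 cm.
Lens 2: 1/d_i2 = 1/f₂ − 1/d_o2 = 1/(35.0) − 1/(38.98) = 0.002917, so d_i2 = 343 cm.
The final image is real, 343 cm to the right of lens 2 (overall magnification ≈ -12).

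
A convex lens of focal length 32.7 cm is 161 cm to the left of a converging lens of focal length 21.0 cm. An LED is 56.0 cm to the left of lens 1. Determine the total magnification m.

Lens 1: 1/d_i1 = 1/(32.7) − 1/(56.0) = 0.01272, so d_i1 = 78.59 cm; m₁ = −d_i1/d_o1 = -1.403.
d_o2 = 161 − (78.59) = 82.41 cm.
Lens 2: 1/d_i2 = 1/(21.0) − 1/(82.41) = 0.03548, so d_i2 = 28.18 cm; m₂ = −d_i2/d_o2 = -0.3420.
m = m₁·m₂ = (-1.403)(-0.3420) = +0.480.

m = +0.480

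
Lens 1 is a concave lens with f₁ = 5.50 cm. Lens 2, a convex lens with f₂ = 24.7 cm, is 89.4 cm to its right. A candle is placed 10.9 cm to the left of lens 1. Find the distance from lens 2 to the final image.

Lens 1 is diverging, so f₁ = −5.50 cm.
Lens 1: 1/d_i1 = 1/f₁ − 1/d_o1 = 1/(-5.50) − 1/(10.9) = -0.2736, so d_i1 = -3.655 cm.
The intermediate image is 3.655 cm to the left of lens 1 (virtual), which is 89.4 − (-3.655) = 93.06 cm to the left of lens 2, so d_o2 = +93.06 cm.
Lens 2: 1/d_i2 = 1/f₂ − 1/d_o2 = 1/(24.7) − 1/(93.06) = 0.02974, so d_i2 = 33.6 cm.
The final image is real, 33.6 cm to the right of lens 2 (overall magnification ≈ -0.12).

33.6 cm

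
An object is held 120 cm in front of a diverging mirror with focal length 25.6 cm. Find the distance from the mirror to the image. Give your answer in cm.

For a diverging mirror, f = -25.6 cm.
Mirror equation: 1/v = 1/f − 1/u = 1/(-25.60) − 1/(120) = -0.03906 − 0.008333 = -0.04740, so v = -21.1 cm.
The image is virtual, upright and reduced, behind the mirror.

21.1 cm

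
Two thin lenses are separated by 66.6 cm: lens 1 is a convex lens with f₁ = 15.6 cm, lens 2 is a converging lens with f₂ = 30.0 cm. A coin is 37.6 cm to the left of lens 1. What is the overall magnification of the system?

m = +2.14

Lens 1: 1/d_i1 = 1/(15.6) − 1/(37.6) = 0.03751, so d_i1 = 26.66 cm; m₁ = −d_i1/d_o1 = -0.7090.
d_o2 = 66.6 − (26.66) = 39.94 cm.
Lens 2: 1/d_i2 = 1/(30.0) − 1/(39.94) = 0.008296, so d_i2 = 120.5 cm; m₂ = −d_i2/d_o2 = -3.018.
m = m₁·m₂ = (-0.7090)(-3.018) = +2.14.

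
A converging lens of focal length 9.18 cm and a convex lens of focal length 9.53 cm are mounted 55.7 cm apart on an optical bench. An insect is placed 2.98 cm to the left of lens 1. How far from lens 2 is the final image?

Lens 1: 1/d_i1 = 1/f₁ − 1/d_o1 = 1/(9.18) − 1/(2.98) = -0.2266, so d_i1 = -4.412 cm.
The intermediate image is 4.412 cm to the left of lens 1 (virtual), which is 55.7 − (-4.412) = 60.11 cm to the left of lens 2, so d_o2 = +60.11 cm.
Lens 2: 1/d_i2 = 1/f₂ − 1/d_o2 = 1/(9.53) − 1/(60.11) = 0.08830, so d_i2 = 11.3 cm.
The final image is real, 11.3 cm to the right of lens 2 (overall magnification ≈ -0.28).

11.3 cm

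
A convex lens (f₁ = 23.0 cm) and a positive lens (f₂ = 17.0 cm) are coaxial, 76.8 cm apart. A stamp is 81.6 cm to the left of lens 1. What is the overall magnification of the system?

m = +0.240

Lens 1: 1/d_i1 = 1/(23.0) − 1/(81.6) = 0.03122, so d_i1 = 32.03 cm; m₁ = −d_i1/d_o1 = -0.3925.
d_o2 = 76.8 − (32.03) = 44.77 cm.
Lens 2: 1/d_i2 = 1/(17.0) − 1/(44.77) = 0.03649, so d_i2 = 27.41 cm; m₂ = −d_i2/d_o2 = -0.6122.
m = m₁·m₂ = (-0.3925)(-0.6122) = +0.240.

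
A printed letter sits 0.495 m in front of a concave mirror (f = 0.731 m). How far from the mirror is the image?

Mirror equation: 1/q = 1/f − 1/p = 1/(0.7310) − 1/(0.495) = 1.368 − 2.020 = -0.6522, so q = -1.53 m.
The image is virtual, upright and enlarged, behind the mirror.

1.53 m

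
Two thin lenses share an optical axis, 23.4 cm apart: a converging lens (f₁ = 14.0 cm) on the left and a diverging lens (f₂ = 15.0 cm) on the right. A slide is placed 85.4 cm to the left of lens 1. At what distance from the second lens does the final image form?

Lens 1: 1/d_i1 = 1/f₁ − 1/d_o1 = 1/(14.0) − 1/(85.4) = 0.05972, so d_i1 = 16.75 cm.
The intermediate image is 16.75 cm to the right of lens 1, which is 23.4 − (16.75) = 6.650 cm to the left of lens 2, so d_o2 = +6.650 cm.
Lens 2 is diverging, so f₂ = −15.0 cm.
Lens 2: 1/d_i2 = 1/f₂ − 1/d_o2 = 1/(-15.0) − 1/(6.650) = -0.2170, so d_i2 = -4.61 cm.
The final image is virtual, 4.61 cm to the left of lens 2 (overall magnification ≈ -0.14).

4.61 cm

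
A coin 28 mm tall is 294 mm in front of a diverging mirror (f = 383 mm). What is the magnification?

For a diverging mirror, f = -383 mm.
1/d_i = 1/f − 1/d_o = 1/(-383.0) − 1/(294) = -0.006012, so d_i = -166.3 mm.
m = −d_i/d_o = −(-166.3)/(294) = +0.566.
The image is virtual, upright and reduced, behind the mirror.

m = +0.566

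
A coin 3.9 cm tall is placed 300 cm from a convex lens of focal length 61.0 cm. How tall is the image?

0.995 cm

1/d_i = 1/f − 1/d_o = 1/(61.00) − 1/(300) = 0.01306, so d_i = 76.57 cm.
m = −d_i/d_o = -0.2552.
|h_i| = |m|·h_o = 0.2552 × 3.9 = 0.995 cm. The image is real, inverted and reduced, on the far side of the lens.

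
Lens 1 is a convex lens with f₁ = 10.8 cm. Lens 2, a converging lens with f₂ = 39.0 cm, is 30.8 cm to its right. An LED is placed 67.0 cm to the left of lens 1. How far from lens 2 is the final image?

Lens 1: 1/d_i1 = 1/f₁ − 1/d_o1 = 1/(10.8) − 1/(67.0) = 0.07767, so d_i1 = 12.88 cm.
The intermediate image is 12.88 cm to the right of lens 1, which is 30.8 − (12.88) = 17.92 cm to the left of lens 2, so d_o2 = +17.92 cm.
Lens 2: 1/d_i2 = 1/f₂ − 1/d_o2 = 1/(39.0) − 1/(17.92) = -0.03016, so d_i2 = -33.2 cm.
The final image is virtual, 33.2 cm to the left of lens 2 (overall magnification ≈ -0.36).

33.2 cm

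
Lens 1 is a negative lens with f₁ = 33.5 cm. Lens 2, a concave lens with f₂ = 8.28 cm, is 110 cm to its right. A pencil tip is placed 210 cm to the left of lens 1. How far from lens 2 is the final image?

Lens 1 is diverging, so f₁ = −33.5 cm.
Lens 1: 1/d_i1 = 1/f₁ − 1/d_o1 = 1/(-33.5) − 1/(210) = -0.03461, so d_i1 = -28.89 cm.
The intermediate image is 28.89 cm to the left of lens 1 (virtual), which is 110 − (-28.89) = 138.9 cm to the left of lens 2, so d_o2 = +138.9 cm.
Lens 2 is diverging, so f₂ = −8.28 cm.
Lens 2: 1/d_i2 = 1/f₂ − 1/d_o2 = 1/(-8.28) − 1/(138.9) = -0.1280, so d_i2 = -7.81 cm.
The final image is virtual, 7.81 cm to the left of lens 2 (overall magnification ≈ 0.0077).

7.81 cm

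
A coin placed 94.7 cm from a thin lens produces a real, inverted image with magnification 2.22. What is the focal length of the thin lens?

f = 65.3 cm (converging)

m = −d_i/d_o ⇒ d_i = −m·d_o = −(-2.22)·(94.7) = 210.2 cm.
1/f = 1/d_o + 1/d_i = 1/(94.7) + 1/(210.2) = 0.01532, so f = 65.3 cm.
Since f is positive, the thin lens is converging.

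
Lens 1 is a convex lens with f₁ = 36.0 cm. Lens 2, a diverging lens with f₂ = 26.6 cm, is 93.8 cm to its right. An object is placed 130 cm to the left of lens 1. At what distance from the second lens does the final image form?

Lens 1: 1/d_i1 = 1/f₁ − 1/d_o1 = 1/(36.0) − 1/(130) = 0.02009, so d_i1 = 49.79 cm.
The intermediate image is 49.79 cm to the right of lens 1, which is 93.8 − (49.79) = 44.01 cm to the left of lens 2, so d_o2 = +44.01 cm.
Lens 2 is diverging, so f₂ = −26.6 cm.
Lens 2: 1/d_i2 = 1/f₂ − 1/d_o2 = 1/(-26.6) − 1/(44.01) = -0.06032, so d_i2 = -16.6 cm.
The final image is virtual, 16.6 cm to the left of lens 2 (overall magnification ≈ -0.14).

16.6 cm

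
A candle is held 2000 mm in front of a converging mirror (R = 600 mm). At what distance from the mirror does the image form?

f = R/2 = 600/2 = 300.0 mm.
Mirror equation: 1/q = 1/f − 1/p = 1/(300.0) − 1/(2000) = 0.003333 − 0.0005000 = 0.002833, so q = 353 mm.
The image is real, inverted and reduced, in front of the mirror.

353 mm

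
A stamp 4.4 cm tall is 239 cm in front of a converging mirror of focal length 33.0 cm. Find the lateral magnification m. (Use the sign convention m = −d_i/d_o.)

1/d_i = 1/f − 1/d_o = 1/(33.00) − 1/(239) = 0.02612, so d_i = 38.29 cm.
m = −d_i/d_o = −(38.29)/(239) = -0.160.
The image is real, inverted and reduced, in front of the mirror.

m = -0.160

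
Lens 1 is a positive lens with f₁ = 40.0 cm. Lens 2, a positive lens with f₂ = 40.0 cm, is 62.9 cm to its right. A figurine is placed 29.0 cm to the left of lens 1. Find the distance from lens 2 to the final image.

52.5 cm

Lens 1: 1/d_i1 = 1/f₁ − 1/d_o1 = 1/(40.0) − 1/(29.0) = -0.009483, so d_i1 = -105.5 cm.
The intermediate image is 105.5 cm to the left of lens 1 (virtual), which is 62.9 − (-105.5) = 168.4 cm to the left of lens 2, so d_o2 = +168.4 cm.
Lens 2: 1/d_i2 = 1/f₂ − 1/d_o2 = 1/(40.0) − 1/(168.4) = 0.01906, so d_i2 = 52.5 cm.
The final image is real, 52.5 cm to the right of lens 2 (overall magnification ≈ -1.1).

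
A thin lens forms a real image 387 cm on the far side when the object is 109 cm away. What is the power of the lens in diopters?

P = +1.18 D

d_i = +387 cm.
1/f = 1/d_o + 1/d_i = 1/(109) + 1/(387) = 0.01176 cm⁻¹.
f = 85.05 cm = 0.8505 m, so P = 1/f = +1.18 D.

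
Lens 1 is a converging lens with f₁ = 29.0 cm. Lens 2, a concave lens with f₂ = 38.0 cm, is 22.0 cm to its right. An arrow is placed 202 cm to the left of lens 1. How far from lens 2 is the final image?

Lens 1: 1/d_i1 = 1/f₁ − 1/d_o1 = 1/(29.0) − 1/(202) = 0.02953, so d_i1 = 33.86 cm.
The intermediate image is 33.86 cm to the right of lens 1, which lies 11.86 cm to the right of lens 2 — a virtual object — so d_o2 = −11.86 cm.
Lens 2 is diverging, so f₂ = −38.0 cm.
Lens 2: 1/d_i2 = 1/f₂ − 1/d_o2 = 1/(-38.0) − 1/(-11.86) = 0.05800, so d_i2 = 17.2 cm.
The final image is real, 17.2 cm to the right of lens 2 (overall magnification ≈ -0.24).

17.2 cm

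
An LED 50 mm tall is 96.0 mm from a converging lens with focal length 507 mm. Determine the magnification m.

1/d_i = 1/f − 1/d_o = 1/(507.0) − 1/(96.0) = -0.008444, so d_i = -118.4 mm.
m = −d_i/d_o = −(-118.4)/(96.0) = +1.23.
The image is virtual, upright and enlarged, on the same side as the object.

m = +1.23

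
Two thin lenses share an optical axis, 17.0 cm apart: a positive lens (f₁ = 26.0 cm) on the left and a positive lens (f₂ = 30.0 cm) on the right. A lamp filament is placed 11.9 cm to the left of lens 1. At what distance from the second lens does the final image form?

Lens 1: 1/d_i1 = 1/f₁ − 1/d_o1 = 1/(26.0) − 1/(11.9) = -0.04557, so d_i1 = -21.94 cm.
The intermediate image is 21.94 cm to the left of lens 1 (virtual), which is 17.0 − (-21.94) = 38.94 cm to the left of lens 2, so d_o2 = +38.94 cm.
Lens 2: 1/d_i2 = 1/f₂ − 1/d_o2 = 1/(30.0) − 1/(38.94) = 0.007653, so d_i2 = 131 cm.
The final image is real, 131 cm to the right of lens 2 (overall magnification ≈ -6.2).

131 cm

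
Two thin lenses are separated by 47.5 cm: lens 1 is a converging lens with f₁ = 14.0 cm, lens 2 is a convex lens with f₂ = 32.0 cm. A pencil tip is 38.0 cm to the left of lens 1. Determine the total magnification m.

Lens 1: 1/d_i1 = 1/(14.0) − 1/(38.0) = 0.04511, so d_i1 = 22.17 cm; m₁ = −d_i1/d_o1 = -0.5834.
d_o2 = 47.5 − (22.17) = 25.33 cm.
Lens 2: 1/d_i2 = 1/(32.0) − 1/(25.33) = -0.008229, so d_i2 = -121.5 cm; m₂ = −d_i2/d_o2 = +4.798.
m = m₁·m₂ = (-0.5834)(+4.798) = -2.80.

m = -2.80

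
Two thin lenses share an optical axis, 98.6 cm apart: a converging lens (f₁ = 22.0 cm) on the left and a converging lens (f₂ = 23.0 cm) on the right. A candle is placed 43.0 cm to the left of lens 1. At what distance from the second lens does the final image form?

40.3 cm

Lens 1: 1/d_i1 = 1/f₁ − 1/d_o1 = 1/(22.0) − 1/(43.0) = 0.02220, so d_i1 = 45.05 cm.
The intermediate image is 45.05 cm to the right of lens 1, which is 98.6 − (45.05) = 53.55 cm to the left of lens 2, so d_o2 = +53.55 cm.
Lens 2: 1/d_i2 = 1/f₂ − 1/d_o2 = 1/(23.0) − 1/(53.55) = 0.02480, so d_i2 = 40.3 cm.
The final image is real, 40.3 cm to the right of lens 2 (overall magnification ≈ 0.79).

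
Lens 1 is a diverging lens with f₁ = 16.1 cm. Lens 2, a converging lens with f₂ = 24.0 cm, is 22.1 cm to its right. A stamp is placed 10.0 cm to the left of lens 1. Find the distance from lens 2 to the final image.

159 cm

Lens 1 is diverging, so f₁ = −16.1 cm.
Lens 1: 1/d_i1 = 1/f₁ − 1/d_o1 = 1/(-16.1) − 1/(10.0) = -0.1621, so d_i1 = -6.169 cm.
The intermediate image is 6.169 cm to the left of lens 1 (virtual), which is 22.1 − (-6.169) = 28.27 cm to the left of lens 2, so d_o2 = +28.27 cm.
Lens 2: 1/d_i2 = 1/f₂ − 1/d_o2 = 1/(24.0) − 1/(28.27) = 0.006293, so d_i2 = 159 cm.
The final image is real, 159 cm to the right of lens 2 (overall magnification ≈ -3.5).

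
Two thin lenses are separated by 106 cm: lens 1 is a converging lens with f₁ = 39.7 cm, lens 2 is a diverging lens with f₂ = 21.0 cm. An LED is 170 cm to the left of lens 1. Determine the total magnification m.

m = -0.0851

Lens 1: 1/d_i1 = 1/(39.7) − 1/(170) = 0.01931, so d_i1 = 51.80 cm; m₁ = −d_i1/d_o1 = -0.3047.
d_o2 = 106 − (51.80) = 54.20 cm.
f₂ = −21.0 cm (diverging).
Lens 2: 1/d_i2 = 1/(-21.0) − 1/(54.20) = -0.06607, so d_i2 = -15.14 cm; m₂ = −d_i2/d_o2 = +0.2793.
m = m₁·m₂ = (-0.3047)(+0.2793) = -0.0851.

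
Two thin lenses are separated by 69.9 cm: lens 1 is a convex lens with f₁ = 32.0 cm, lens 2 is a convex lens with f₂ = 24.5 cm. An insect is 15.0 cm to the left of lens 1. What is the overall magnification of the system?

Lens 1: 1/d_i1 = 1/(32.0) − 1/(15.0) = -0.03542, so d_i1 = -28.24 cm; m₁ = −d_i1/d_o1 = +1.883.
d_o2 = 69.9 − (-28.24) = 98.14 cm.
Lens 2: 1/d_i2 = 1/(24.5) − 1/(98.14) = 0.03063, so d_i2 = 32.65 cm; m₂ = −d_i2/d_o2 = -0.3327.
m = m₁·m₂ = (+1.883)(-0.3327) = -0.626.

m = -0.626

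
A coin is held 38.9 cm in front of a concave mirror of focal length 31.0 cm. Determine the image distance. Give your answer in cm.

153 cm

Mirror equation: 1/v = 1/f − 1/u = 1/(31.00) − 1/(38.9) = 0.03226 − 0.02571 = 0.006551, so v = 153 cm.
The image is real, inverted and enlarged, in front of the mirror.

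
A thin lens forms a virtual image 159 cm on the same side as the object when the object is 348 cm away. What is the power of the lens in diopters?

Virtual image ⇒ d_i = −159 cm.
1/f = 1/d_o + 1/d_i = 1/(348) + 1/(-159) = -0.003416 cm⁻¹.
f = -292.8 cm = -2.928 m, so P = 1/f = -0.342 D.

P = -0.342 D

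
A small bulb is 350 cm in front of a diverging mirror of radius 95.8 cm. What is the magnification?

m = +0.120

f = R/2 = 95.8/2 = 47.90 cm; for a diverging mirror, f = -47.90 cm.
1/d_i = 1/f − 1/d_o = 1/(-47.90) − 1/(350) = -0.02373, so d_i = -42.13 cm.
m = −d_i/d_o = −(-42.13)/(350) = +0.120.
The image is virtual, upright and reduced, behind the mirror.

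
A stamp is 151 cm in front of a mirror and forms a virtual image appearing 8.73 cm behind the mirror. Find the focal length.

f = -9.27 cm (convex)

Virtual image ⇒ d_i = −8.73 cm.
1/f = 1/d_o + 1/d_i = 1/(151) + 1/(-8.73) = -0.1079, so f = -9.27 cm.
Since f is negative, the mirror is convex.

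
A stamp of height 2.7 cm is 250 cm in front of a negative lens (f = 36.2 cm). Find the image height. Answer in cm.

0.342 cm

For a negative lens, f = -36.2 cm.
1/d_i = 1/f − 1/d_o = 1/(-36.20) − 1/(250) = -0.03162, so d_i = -31.62 cm.
m = −d_i/d_o = +0.1265.
|h_i| = |m|·h_o = 0.1265 × 2.7 = 0.342 cm. The image is virtual, upright and reduced, on the same side as the object.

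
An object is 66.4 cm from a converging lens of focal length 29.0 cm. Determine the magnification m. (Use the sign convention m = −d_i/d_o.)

m = -0.775

1/d_i = 1/f − 1/d_o = 1/(29.00) − 1/(66.4) = 0.01942, so d_i = 51.49 cm.
m = −d_i/d_o = −(51.49)/(66.4) = -0.775.
The image is real, inverted and reduced, on the far side of the lens.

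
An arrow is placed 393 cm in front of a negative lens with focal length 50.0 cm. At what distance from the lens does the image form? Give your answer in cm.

For a negative lens, f = -50.0 cm.
Thin-lens equation: 1/q = 1/f − 1/p = 1/(-50.00) − 1/(393) = -0.02000 − 0.002545 = -0.02254, so q = -44.4 cm.
The image is virtual, upright and reduced, on the same side as the object.

44.4 cm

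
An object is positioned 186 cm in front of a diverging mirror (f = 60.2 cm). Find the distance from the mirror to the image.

45.5 cm

For a diverging mirror, f = -60.2 cm.
Mirror equation: 1/s_i = 1/f − 1/s_o = 1/(-60.20) − 1/(186) = -0.01661 − 0.005376 = -0.02199, so s_i = -45.5 cm.
The image is virtual, upright and reduced, behind the mirror.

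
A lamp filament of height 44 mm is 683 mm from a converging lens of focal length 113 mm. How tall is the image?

8.72 mm

1/d_i = 1/f − 1/d_o = 1/(113.0) − 1/(683) = 0.007385, so d_i = 135.4 mm.
m = −d_i/d_o = -0.1982.
|h_i| = |m|·h_o = 0.1982 × 44 = 8.72 mm. The image is real, inverted and reduced, on the far side of the lens.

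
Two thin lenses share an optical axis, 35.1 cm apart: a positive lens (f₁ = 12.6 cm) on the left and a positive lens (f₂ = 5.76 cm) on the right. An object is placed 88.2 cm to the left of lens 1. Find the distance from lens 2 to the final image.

Lens 1: 1/d_i1 = 1/f₁ − 1/d_o1 = 1/(12.6) − 1/(88.2) = 0.06803, so d_i1 = 14.70 cm.
The intermediate image is 14.70 cm to the right of lens 1, which is 35.1 − (14.70) = 20.40 cm to the left of lens 2, so d_o2 = +20.40 cm.
Lens 2: 1/d_i2 = 1/f₂ − 1/d_o2 = 1/(5.76) − 1/(20.40) = 0.1246, so d_i2 = 8.03 cm.
The final image is real, 8.03 cm to the right of lens 2 (overall magnification ≈ 0.066).

8.03 cm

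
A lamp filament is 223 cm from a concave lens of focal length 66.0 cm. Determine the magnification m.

For a concave lens, f = -66.0 cm.
1/d_i = 1/f − 1/d_o = 1/(-66.00) − 1/(223) = -0.01964, so d_i = -50.93 cm.
m = −d_i/d_o = −(-50.93)/(223) = +0.228.
The image is virtual, upright and reduced, on the same side as the object.

m = +0.228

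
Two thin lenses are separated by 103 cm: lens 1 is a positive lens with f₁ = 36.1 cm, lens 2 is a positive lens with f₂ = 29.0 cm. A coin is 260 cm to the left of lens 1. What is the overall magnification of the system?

Lens 1: 1/d_i1 = 1/(36.1) − 1/(260) = 0.02385, so d_i1 = 41.92 cm; m₁ = −d_i1/d_o1 = -0.1612.
d_o2 = 103 − (41.92) = 61.08 cm.
Lens 2: 1/d_i2 = 1/(29.0) − 1/(61.08) = 0.01811, so d_i2 = 55.22 cm; m₂ = −d_i2/d_o2 = -0.9040.
m = m₁·m₂ = (-0.1612)(-0.9040) = +0.146.

m = +0.146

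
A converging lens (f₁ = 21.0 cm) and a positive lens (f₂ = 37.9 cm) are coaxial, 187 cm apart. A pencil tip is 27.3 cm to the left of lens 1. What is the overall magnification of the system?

m = +2.17

Lens 1: 1/d_i1 = 1/(21.0) − 1/(27.3) = 0.01099, so d_i1 = 91.00 cm; m₁ = −d_i1/d_o1 = -3.333.
d_o2 = 187 − (91.00) = 96.00 cm.
Lens 2: 1/d_i2 = 1/(37.9) − 1/(96.00) = 0.01597, so d_i2 = 62.62 cm; m₂ = −d_i2/d_o2 = -0.6523.
m = m₁·m₂ = (-3.333)(-0.6523) = +2.17.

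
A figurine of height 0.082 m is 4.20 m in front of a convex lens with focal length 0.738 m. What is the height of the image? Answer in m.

0.0175 m

1/d_i = 1/f − 1/d_o = 1/(0.7380) − 1/(4.20) = 1.117, so d_i = 0.8953 m.
m = −d_i/d_o = -0.2132.
|h_i| = |m|·h_o = 0.2132 × 0.082 = 0.0175 m. The image is real, inverted and reduced, on the far side of the lens.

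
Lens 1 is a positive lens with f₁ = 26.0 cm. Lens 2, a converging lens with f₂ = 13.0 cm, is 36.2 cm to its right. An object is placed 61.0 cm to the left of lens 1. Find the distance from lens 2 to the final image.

5.36 cm

Lens 1: 1/d_i1 = 1/f₁ − 1/d_o1 = 1/(26.0) − 1/(61.0) = 0.02207, so d_i1 = 45.31 cm.
The intermediate image is 45.31 cm to the right of lens 1, which lies 9.110 cm to the right of lens 2 — a virtual object — so d_o2 = −9.110 cm.
Lens 2: 1/d_i2 = 1/f₂ − 1/d_o2 = 1/(13.0) − 1/(-9.110) = 0.1867, so d_i2 = 5.36 cm.
The final image is real, 5.36 cm to the right of lens 2 (overall magnification ≈ -0.44).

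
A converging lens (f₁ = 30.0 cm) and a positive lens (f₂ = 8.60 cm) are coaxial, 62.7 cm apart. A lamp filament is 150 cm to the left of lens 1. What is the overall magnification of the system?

Lens 1: 1/d_i1 = 1/(30.0) − 1/(150) = 0.02667, so d_i1 = 37.50 cm; m₁ = −d_i1/d_o1 = -0.2500.
d_o2 = 62.7 − (37.50) = 25.20 cm.
Lens 2: 1/d_i2 = 1/(8.60) − 1/(25.20) = 0.07660, so d_i2 = 13.06 cm; m₂ = −d_i2/d_o2 = -0.5181.
m = m₁·m₂ = (-0.2500)(-0.5181) = +0.130.

m = +0.130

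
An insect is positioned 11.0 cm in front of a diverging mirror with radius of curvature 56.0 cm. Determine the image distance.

7.90 cm

f = R/2 = 56.0/2 = 28.00 cm; for a diverging mirror, f = -28.00 cm.
Mirror equation: 1/q = 1/f − 1/p = 1/(-28.00) − 1/(11.0) = -0.03571 − 0.09091 = -0.1266, so q = -7.90 cm.
The image is virtual, upright and reduced, behind the mirror.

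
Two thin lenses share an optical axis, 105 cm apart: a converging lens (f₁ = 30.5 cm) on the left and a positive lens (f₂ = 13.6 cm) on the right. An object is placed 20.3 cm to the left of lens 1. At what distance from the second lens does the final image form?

14.8 cm

Lens 1: 1/d_i1 = 1/f₁ − 1/d_o1 = 1/(30.5) − 1/(20.3) = -0.01647, so d_i1 = -60.70 cm.
The intermediate image is 60.70 cm to the left of lens 1 (virtual), which is 105 − (-60.70) = 165.7 cm to the left of lens 2, so d_o2 = +165.7 cm.
Lens 2: 1/d_i2 = 1/f₂ − 1/d_o2 = 1/(13.6) − 1/(165.7) = 0.06749, so d_i2 = 14.8 cm.
The final image is real, 14.8 cm to the right of lens 2 (overall magnification ≈ -0.27).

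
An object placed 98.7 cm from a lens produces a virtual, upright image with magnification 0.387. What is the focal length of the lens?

m = −d_i/d_o ⇒ d_i = −m·d_o = −(+0.387)·(98.7) = -38.20 cm.
1/f = 1/d_o + 1/d_i = 1/(98.7) + 1/(-38.20) = -0.01605, so f = -62.3 cm.
Since f is negative, the lens is diverging.

f = -62.3 cm (diverging)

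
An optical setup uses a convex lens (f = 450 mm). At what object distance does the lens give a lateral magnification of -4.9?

m = −d_i/d_o ⇒ d_i = −m·d_o.
1/f = 1/d_o + 1/d_i = 1/d_o − 1/(m·d_o) = (1 − 1/m)/d_o, so d_o = f(1 − 1/m) = (450.0)(1 − 1/(-4.9)) = 542 mm.

542 mm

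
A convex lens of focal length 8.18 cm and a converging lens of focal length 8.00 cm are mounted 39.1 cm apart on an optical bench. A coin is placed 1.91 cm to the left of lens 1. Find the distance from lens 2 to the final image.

Lens 1: 1/d_i1 = 1/f₁ − 1/d_o1 = 1/(8.18) − 1/(1.91) = -0.4013, so d_i1 = -2.492 cm.
The intermediate image is 2.492 cm to the left of lens 1 (virtual), which is 39.1 − (-2.492) = 41.59 cm to the left of lens 2, so d_o2 = +41.59 cm.
Lens 2: 1/d_i2 = 1/f₂ − 1/d_o2 = 1/(8.00) − 1/(41.59) = 0.1010, so d_i2 = 9.91 cm.
The final image is real, 9.91 cm to the right of lens 2 (overall magnification ≈ -0.31).

9.91 cm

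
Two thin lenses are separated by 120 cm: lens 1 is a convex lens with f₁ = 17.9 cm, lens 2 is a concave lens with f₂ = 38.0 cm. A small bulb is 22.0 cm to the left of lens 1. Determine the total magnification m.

m = -2.68

Lens 1: 1/d_i1 = 1/(17.9) − 1/(22.0) = 0.01041, so d_i1 = 96.05 cm; m₁ = −d_i1/d_o1 = -4.366.
d_o2 = 120 − (96.05) = 23.95 cm.
f₂ = −38.0 cm (diverging).
Lens 2: 1/d_i2 = 1/(-38.0) − 1/(23.95) = -0.06807, so d_i2 = -14.69 cm; m₂ = −d_i2/d_o2 = +0.6134.
m = m₁·m₂ = (-4.366)(+0.6134) = -2.68.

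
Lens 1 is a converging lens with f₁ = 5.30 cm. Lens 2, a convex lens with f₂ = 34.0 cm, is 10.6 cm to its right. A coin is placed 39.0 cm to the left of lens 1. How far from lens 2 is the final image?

5.14 cm

Lens 1: 1/d_i1 = 1/f₁ − 1/d_o1 = 1/(5.30) − 1/(39.0) = 0.1630, so d_i1 = 6.134 cm.
The intermediate image is 6.134 cm to the right of lens 1, which is 10.6 − (6.134) = 4.466 cm to the left of lens 2, so d_o2 = +4.466 cm.
Lens 2: 1/d_i2 = 1/f₂ − 1/d_o2 = 1/(34.0) − 1/(4.466) = -0.1945, so d_i2 = -5.14 cm.
The final image is virtual, 5.14 cm to the left of lens 2 (overall magnification ≈ -0.18).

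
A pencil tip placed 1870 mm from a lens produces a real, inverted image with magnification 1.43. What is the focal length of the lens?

m = −d_i/d_o ⇒ d_i = −m·d_o = −(-1.43)·(1870) = 2674 mm.
1/f = 1/d_o + 1/d_i = 1/(1870) + 1/(2674) = 0.0009087, so f = 1100 mm.
Since f is positive, the lens is converging.

f = 1100 mm (converging)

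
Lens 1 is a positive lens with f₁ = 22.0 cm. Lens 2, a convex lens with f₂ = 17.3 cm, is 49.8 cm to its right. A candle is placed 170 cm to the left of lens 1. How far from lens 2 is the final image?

58.7 cm

Lens 1: 1/d_i1 = 1/f₁ − 1/d_o1 = 1/(22.0) − 1/(170) = 0.03957, so d_i1 = 25.27 cm.
The intermediate image is 25.27 cm to the right of lens 1, which is 49.8 − (25.27) = 24.53 cm to the left of lens 2, so d_o2 = +24.53 cm.
Lens 2: 1/d_i2 = 1/f₂ − 1/d_o2 = 1/(17.3) − 1/(24.53) = 0.01704, so d_i2 = 58.7 cm.
The final image is real, 58.7 cm to the right of lens 2 (overall magnification ≈ 0.36).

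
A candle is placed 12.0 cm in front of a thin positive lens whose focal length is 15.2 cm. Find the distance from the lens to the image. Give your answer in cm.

57.0 cm

Lens equation: 1/s_i = 1/f − 1/s_o = 1/(15.20) − 1/(12.0) = 0.06579 − 0.08333 = -0.01754, so s_i = -57.0 cm.
The image is virtual, upright and enlarged, on the same side as the object.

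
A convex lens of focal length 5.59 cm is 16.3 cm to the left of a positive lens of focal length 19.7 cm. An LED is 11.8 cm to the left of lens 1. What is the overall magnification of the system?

Lens 1: 1/d_i1 = 1/(5.59) − 1/(11.8) = 0.09415, so d_i1 = 10.62 cm; m₁ = −d_i1/d_o1 = -0.9000.
d_o2 = 16.3 − (10.62) = 5.680 cm.
Lens 2: 1/d_i2 = 1/(19.7) − 1/(5.680) = -0.1253, so d_i2 = -7.981 cm; m₂ = −d_i2/d_o2 = +1.405.
m = m₁·m₂ = (-0.9000)(+1.405) = -1.26.

m = -1.26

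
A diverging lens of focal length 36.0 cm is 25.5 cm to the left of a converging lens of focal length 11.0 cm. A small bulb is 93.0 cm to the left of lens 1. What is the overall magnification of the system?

f₁ = −36.0 cm (diverging).
Lens 1: 1/d_i1 = 1/(-36.0) − 1/(93.0) = -0.03853, so d_i1 = -25.95 cm; m₁ = −d_i1/d_o1 = +0.2790.
d_o2 = 25.5 − (-25.95) = 51.45 cm.
Lens 2: 1/d_i2 = 1/(11.0) − 1/(51.45) = 0.07147, so d_i2 = 13.99 cm; m₂ = −d_i2/d_o2 = -0.2719.
m = m₁·m₂ = (+0.2790)(-0.2719) = -0.0759.

m = -0.0759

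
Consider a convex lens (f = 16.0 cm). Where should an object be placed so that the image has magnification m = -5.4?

m = −d_i/d_o ⇒ d_i = −m·d_o.
1/f = 1/d_o + 1/d_i = 1/d_o − 1/(m·d_o) = (1 − 1/m)/d_o, so d_o = f(1 − 1/m) = (16.00)(1 − 1/(-5.4)) = 19.0 cm.

19.0 cm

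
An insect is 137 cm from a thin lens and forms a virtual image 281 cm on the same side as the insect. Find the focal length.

f = 267 cm (converging)

Virtual image ⇒ d_i = −281 cm.
1/f = 1/d_o + 1/d_i = 1/(137) + 1/(-281) = 0.003741, so f = 267 cm.
Since f is positive, the thin lens is converging.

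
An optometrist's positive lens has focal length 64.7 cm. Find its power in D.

P = +1.55 D

f = 64.7 cm = 0.647 m.
P = 1/f = 1/(0.647 m) = +1.55 D.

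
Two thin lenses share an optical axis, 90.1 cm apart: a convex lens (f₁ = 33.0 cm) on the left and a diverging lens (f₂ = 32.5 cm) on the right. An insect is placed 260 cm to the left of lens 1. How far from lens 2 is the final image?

20.0 cm

Lens 1: 1/d_i1 = 1/f₁ − 1/d_o1 = 1/(33.0) − 1/(260) = 0.02646, so d_i1 = 37.80 cm.
The intermediate image is 37.80 cm to the right of lens 1, which is 90.1 − (37.80) = 52.30 cm to the left of lens 2, so d_o2 = +52.30 cm.
Lens 2 is diverging, so f₂ = −32.5 cm.
Lens 2: 1/d_i2 = 1/f₂ − 1/d_o2 = 1/(-32.5) − 1/(52.30) = -0.04989, so d_i2 = -20.0 cm.
The final image is virtual, 20.0 cm to the left of lens 2 (overall magnification ≈ -0.056).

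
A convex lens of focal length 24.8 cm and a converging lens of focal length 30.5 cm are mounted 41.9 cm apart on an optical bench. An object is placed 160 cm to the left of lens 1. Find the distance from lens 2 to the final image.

Lens 1: 1/d_i1 = 1/f₁ − 1/d_o1 = 1/(24.8) − 1/(160) = 0.03407, so d_i1 = 29.35 cm.
The intermediate image is 29.35 cm to the right of lens 1, which is 41.9 − (29.35) = 12.55 cm to the left of lens 2, so d_o2 = +12.55 cm.
Lens 2: 1/d_i2 = 1/f₂ − 1/d_o2 = 1/(30.5) − 1/(12.55) = -0.04689, so d_i2 = -21.3 cm.
The final image is virtual, 21.3 cm to the left of lens 2 (overall magnification ≈ -0.31).

21.3 cm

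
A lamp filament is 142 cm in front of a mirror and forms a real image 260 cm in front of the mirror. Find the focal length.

Real image ⇒ d_i = +260 cm.
1/f = 1/d_o + 1/d_i = 1/(142) + 1/(260) = 0.01089, so f = 91.8 cm.
Since f is positive, the mirror is concave.

f = 91.8 cm (concave)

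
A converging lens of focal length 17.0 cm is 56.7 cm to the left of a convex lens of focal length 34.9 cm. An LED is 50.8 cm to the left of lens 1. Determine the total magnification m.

Lens 1: 1/d_i1 = 1/(17.0) − 1/(50.8) = 0.03914, so d_i1 = 25.55 cm; m₁ = −d_i1/d_o1 = -0.5030.
d_o2 = 56.7 − (25.55) = 31.15 cm.
Lens 2: 1/d_i2 = 1/(34.9) − 1/(31.15) = -0.003449, so d_i2 = -289.9 cm; m₂ = −d_i2/d_o2 = +9.307.
m = m₁·m₂ = (-0.5030)(+9.307) = -4.68.

m = -4.68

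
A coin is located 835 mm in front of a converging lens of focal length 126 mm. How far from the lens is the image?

Thin-lens equation: 1/d_i = 1/f − 1/d_o = 1/(126.0) − 1/(835) = 0.007937 − 0.001198 = 0.006739, so d_i = 148 mm.
The image is real, inverted and reduced, on the far side of the lens.

148 mm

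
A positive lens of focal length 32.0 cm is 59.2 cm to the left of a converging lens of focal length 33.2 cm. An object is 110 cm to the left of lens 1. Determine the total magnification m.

Lens 1: 1/d_i1 = 1/(32.0) − 1/(110) = 0.02216, so d_i1 = 45.13 cm; m₁ = −d_i1/d_o1 = -0.4103.
d_o2 = 59.2 − (45.13) = 14.07 cm.
Lens 2: 1/d_i2 = 1/(33.2) − 1/(14.07) = -0.04095, so d_i2 = -24.42 cm; m₂ = −d_i2/d_o2 = +1.735.
m = m₁·m₂ = (-0.4103)(+1.735) = -0.712.

m = -0.712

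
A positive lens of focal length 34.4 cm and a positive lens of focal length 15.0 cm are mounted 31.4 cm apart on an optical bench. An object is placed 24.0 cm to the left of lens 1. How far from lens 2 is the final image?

17.3 cm

Lens 1: 1/d_i1 = 1/f₁ − 1/d_o1 = 1/(34.4) − 1/(24.0) = -0.01260, so d_i1 = -79.38 cm.
The intermediate image is 79.38 cm to the left of lens 1 (virtual), which is 31.4 − (-79.38) = 110.8 cm to the left of lens 2, so d_o2 = +110.8 cm.
Lens 2: 1/d_i2 = 1/f₂ − 1/d_o2 = 1/(15.0) − 1/(110.8) = 0.05764, so d_i2 = 17.3 cm.
The final image is real, 17.3 cm to the right of lens 2 (overall magnification ≈ -0.52).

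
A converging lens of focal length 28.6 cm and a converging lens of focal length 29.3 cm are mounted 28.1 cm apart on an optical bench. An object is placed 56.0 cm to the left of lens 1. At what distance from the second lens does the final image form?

Lens 1: 1/d_i1 = 1/f₁ − 1/d_o1 = 1/(28.6) − 1/(56.0) = 0.01711, so d_i1 = 58.45 cm.
The intermediate image is 58.45 cm to the right of lens 1, which lies 30.35 cm to the right of lens 2 — a virtual object — so d_o2 = −30.35 cm.
Lens 2: 1/d_i2 = 1/f₂ − 1/d_o2 = 1/(29.3) − 1/(-30.35) = 0.06708, so d_i2 = 14.9 cm.
The final image is real, 14.9 cm to the right of lens 2 (overall magnification ≈ -0.51).

14.9 cm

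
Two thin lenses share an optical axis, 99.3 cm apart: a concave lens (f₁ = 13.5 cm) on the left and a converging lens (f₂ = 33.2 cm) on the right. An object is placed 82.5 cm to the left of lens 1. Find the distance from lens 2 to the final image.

47.4 cm

Lens 1 is diverging, so f₁ = −13.5 cm.
Lens 1: 1/d_i1 = 1/f₁ − 1/d_o1 = 1/(-13.5) − 1/(82.5) = -0.08620, so d_i1 = -11.60 cm.
The intermediate image is 11.60 cm to the left of lens 1 (virtual), which is 99.3 − (-11.60) = 110.9 cm to the left of lens 2, so d_o2 = +110.9 cm.
Lens 2: 1/d_i2 = 1/f₂ − 1/d_o2 = 1/(33.2) − 1/(110.9) = 0.02110, so d_i2 = 47.4 cm.
The final image is real, 47.4 cm to the right of lens 2 (overall magnification ≈ -0.060).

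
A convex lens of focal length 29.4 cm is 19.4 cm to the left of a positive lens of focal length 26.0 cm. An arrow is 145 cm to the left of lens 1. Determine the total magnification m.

m = -0.152

Lens 1: 1/d_i1 = 1/(29.4) − 1/(145) = 0.02712, so d_i1 = 36.88 cm; m₁ = −d_i1/d_o1 = -0.2543.
d_o2 = 19.4 − (36.88) = -17.48 cm (virtual object).
Lens 2: 1/d_i2 = 1/(26.0) − 1/(-17.48) = 0.09567, so d_i2 = 10.45 cm; m₂ = −d_i2/d_o2 = +0.5980.
m = m₁·m₂ = (-0.2543)(+0.5980) = -0.152.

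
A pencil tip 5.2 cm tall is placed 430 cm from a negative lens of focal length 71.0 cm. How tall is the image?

For a negative lens, f = -71.0 cm.
1/d_i = 1/f − 1/d_o = 1/(-71.00) − 1/(430) = -0.01641, so d_i = -60.94 cm.
m = −d_i/d_o = +0.1417.
|h_i| = |m|·h_o = 0.1417 × 5.2 = 0.737 cm. The image is virtual, upright and reduced, on the same side as the object.

0.737 cm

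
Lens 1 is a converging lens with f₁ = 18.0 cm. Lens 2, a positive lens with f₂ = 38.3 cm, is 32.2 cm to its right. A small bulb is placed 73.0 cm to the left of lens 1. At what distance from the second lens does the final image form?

Lens 1: 1/d_i1 = 1/f₁ − 1/d_o1 = 1/(18.0) − 1/(73.0) = 0.04186, so d_i1 = 23.89 cm.
The intermediate image is 23.89 cm to the right of lens 1, which is 32.2 − (23.89) = 8.310 cm to the left of lens 2, so d_o2 = +8.310 cm.
Lens 2: 1/d_i2 = 1/f₂ − 1/d_o2 = 1/(38.3) − 1/(8.310) = -0.09423, so d_i2 = -10.6 cm.
The final image is virtual, 10.6 cm to the left of lens 2 (overall magnification ≈ -0.42).

10.6 cm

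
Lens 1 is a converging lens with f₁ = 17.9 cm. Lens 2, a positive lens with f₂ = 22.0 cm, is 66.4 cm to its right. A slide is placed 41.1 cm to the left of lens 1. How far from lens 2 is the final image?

60.1 cm

Lens 1: 1/d_i1 = 1/f₁ − 1/d_o1 = 1/(17.9) − 1/(41.1) = 0.03154, so d_i1 = 31.71 cm.
The intermediate image is 31.71 cm to the right of lens 1, which is 66.4 − (31.71) = 34.69 cm to the left of lens 2, so d_o2 = +34.69 cm.
Lens 2: 1/d_i2 = 1/f₂ − 1/d_o2 = 1/(22.0) − 1/(34.69) = 0.01663, so d_i2 = 60.1 cm.
The final image is real, 60.1 cm to the right of lens 2 (overall magnification ≈ 1.3).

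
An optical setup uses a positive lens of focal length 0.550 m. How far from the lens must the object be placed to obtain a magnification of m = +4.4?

m = −d_i/d_o ⇒ d_i = −m·d_o.
1/f = 1/d_o + 1/d_i = 1/d_o − 1/(m·d_o) = (1 − 1/m)/d_o, so d_o = f(1 − 1/m) = (0.5500)(1 − 1/(+4.4)) = 0.425 m.

0.425 m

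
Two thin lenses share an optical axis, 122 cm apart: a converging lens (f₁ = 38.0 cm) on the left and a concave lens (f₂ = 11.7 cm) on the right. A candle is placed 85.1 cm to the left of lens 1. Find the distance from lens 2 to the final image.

Lens 1: 1/d_i1 = 1/f₁ − 1/d_o1 = 1/(38.0) − 1/(85.1) = 0.01456, so d_i1 = 68.66 cm.
The intermediate image is 68.66 cm to the right of lens 1, which is 122 − (68.66) = 53.34 cm to the left of lens 2, so d_o2 = +53.34 cm.
Lens 2 is diverging, so f₂ = −11.7 cm.
Lens 2: 1/d_i2 = 1/f₂ − 1/d_o2 = 1/(-11.7) − 1/(53.34) = -0.1042, so d_i2 = -9.60 cm.
The final image is virtual, 9.60 cm to the left of lens 2 (overall magnification ≈ -0.15).

9.60 cm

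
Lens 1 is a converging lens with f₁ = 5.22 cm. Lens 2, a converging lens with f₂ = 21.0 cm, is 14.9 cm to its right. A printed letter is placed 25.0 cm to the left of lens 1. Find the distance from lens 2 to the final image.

Lens 1: 1/d_i1 = 1/f₁ − 1/d_o1 = 1/(5.22) − 1/(25.0) = 0.1516, so d_i1 = 6.598 cm.
The intermediate image is 6.598 cm to the right of lens 1, which is 14.9 − (6.598) = 8.302 cm to the left of lens 2, so d_o2 = +8.302 cm.
Lens 2: 1/d_i2 = 1/f₂ − 1/d_o2 = 1/(21.0) − 1/(8.302) = -0.07283, so d_i2 = -13.7 cm.
The final image is virtual, 13.7 cm to the left of lens 2 (overall magnification ≈ -0.44).

13.7 cm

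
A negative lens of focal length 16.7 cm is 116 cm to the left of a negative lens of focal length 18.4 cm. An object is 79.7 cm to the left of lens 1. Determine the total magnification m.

f₁ = −16.7 cm (diverging).
Lens 1: 1/d_i1 = 1/(-16.7) − 1/(79.7) = -0.07243, so d_i1 = -13.81 cm; m₁ = −d_i1/d_o1 = +0.1733.
d_o2 = 116 − (-13.81) = 129.8 cm.
f₂ = −18.4 cm (diverging).
Lens 2: 1/d_i2 = 1/(-18.4) − 1/(129.8) = -0.06205, so d_i2 = -16.12 cm; m₂ = −d_i2/d_o2 = +0.1242.
m = m₁·m₂ = (+0.1733)(+0.1242) = +0.0215.

m = +0.0215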